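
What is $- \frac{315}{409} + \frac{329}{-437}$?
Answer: $- \frac{272216}{178733} \approx -1.523$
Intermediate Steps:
$- \frac{315}{409} + \frac{329}{-437} = \left(-315\right) \frac{1}{409} + 329 \left(- \frac{1}{437}\right) = - \frac{315}{409} - \frac{329}{437} = - \frac{272216}{178733}$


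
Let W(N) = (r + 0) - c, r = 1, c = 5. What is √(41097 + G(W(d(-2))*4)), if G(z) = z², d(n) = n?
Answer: √41353 ≈ 203.35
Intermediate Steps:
W(N) = -4 (W(N) = (1 + 0) - 1*5 = 1 - 5 = -4)
√(41097 + G(W(d(-2))*4)) = √(41097 + (-4*4)²) = √(41097 + (-16)²) = √(41097 + 256) = √41353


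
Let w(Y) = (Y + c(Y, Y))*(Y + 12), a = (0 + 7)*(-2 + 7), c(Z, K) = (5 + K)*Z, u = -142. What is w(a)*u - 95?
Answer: -9577285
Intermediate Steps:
c(Z, K) = Z*(5 + K)
a = 35 (a = 7*5 = 35)
w(Y) = (12 + Y)*(Y + Y*(5 + Y)) (w(Y) = (Y + Y*(5 + Y))*(Y + 12) = (Y + Y*(5 + Y))*(12 + Y) = (12 + Y)*(Y + Y*(5 + Y)))
w(a)*u - 95 = (35*(72 + 35² + 18*35))*(-142) - 95 = (35*(72 + 1225 + 630))*(-142) - 95 = (35*1927)*(-142) - 95 = 67445*(-142) - 95 = -9577190 - 95 = -9577285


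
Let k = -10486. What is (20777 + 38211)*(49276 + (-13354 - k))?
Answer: 2737515104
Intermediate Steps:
(20777 + 38211)*(49276 + (-13354 - k)) = (20777 + 38211)*(49276 + (-13354 - 1*(-10486))) = 58988*(49276 + (-13354 + 10486)) = 58988*(49276 - 2868) = 58988*46408 = 2737515104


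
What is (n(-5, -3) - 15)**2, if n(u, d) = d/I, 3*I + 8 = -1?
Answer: 196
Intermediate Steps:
I = -3 (I = -8/3 + (1/3)*(-1) = -8/3 - 1/3 = -3)
n(u, d) = -d/3 (n(u, d) = d/(-3) = d*(-1/3) = -d/3)
(n(-5, -3) - 15)**2 = (-1/3*(-3) - 15)**2 = (1 - 15)**2 = (-14)**2 = 196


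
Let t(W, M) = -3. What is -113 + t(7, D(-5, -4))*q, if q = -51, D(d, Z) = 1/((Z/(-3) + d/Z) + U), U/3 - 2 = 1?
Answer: 40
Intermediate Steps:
U = 9 (U = 6 + 3*1 = 6 + 3 = 9)
D(d, Z) = 1/(9 - Z/3 + d/Z) (D(d, Z) = 1/((Z/(-3) + d/Z) + 9) = 1/((Z*(-⅓) + d/Z) + 9) = 1/((-Z/3 + d/Z) + 9) = 1/(9 - Z/3 + d/Z))
-113 + t(7, D(-5, -4))*q = -113 - 3*(-51) = -113 + 153 = 40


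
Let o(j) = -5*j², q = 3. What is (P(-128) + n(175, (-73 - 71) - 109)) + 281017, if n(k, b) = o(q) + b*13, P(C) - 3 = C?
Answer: 277558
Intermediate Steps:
P(C) = 3 + C
n(k, b) = -45 + 13*b (n(k, b) = -5*3² + b*13 = -5*9 + 13*b = -45 + 13*b)
(P(-128) + n(175, (-73 - 71) - 109)) + 281017 = ((3 - 128) + (-45 + 13*((-73 - 71) - 109))) + 281017 = (-125 + (-45 + 13*(-144 - 109))) + 281017 = (-125 + (-45 + 13*(-253))) + 281017 = (-125 + (-45 - 3289)) + 281017 = (-125 - 3334) + 281017 = -3459 + 281017 = 277558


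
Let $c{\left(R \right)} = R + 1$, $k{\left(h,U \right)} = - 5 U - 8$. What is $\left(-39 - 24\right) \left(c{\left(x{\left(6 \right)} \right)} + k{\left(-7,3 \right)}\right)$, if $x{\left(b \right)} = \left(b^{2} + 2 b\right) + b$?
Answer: $-2016$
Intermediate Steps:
$x{\left(b \right)} = b^{2} + 3 b$
$k{\left(h,U \right)} = -8 - 5 U$
$c{\left(R \right)} = 1 + R$
$\left(-39 - 24\right) \left(c{\left(x{\left(6 \right)} \right)} + k{\left(-7,3 \right)}\right) = \left(-39 - 24\right) \left(\left(1 + 6 \left(3 + 6\right)\right) - 23\right) = - 63 \left(\left(1 + 6 \cdot 9\right) - 23\right) = - 63 \left(\left(1 + 54\right) - 23\right) = - 63 \left(55 - 23\right) = \left(-63\right) 32 = -2016$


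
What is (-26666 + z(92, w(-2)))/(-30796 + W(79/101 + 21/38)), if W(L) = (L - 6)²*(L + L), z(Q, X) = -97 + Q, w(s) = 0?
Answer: 753918178092356/868878570740781 ≈ 0.86769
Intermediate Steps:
W(L) = 2*L*(-6 + L)² (W(L) = (-6 + L)²*(2*L) = 2*L*(-6 + L)²)
(-26666 + z(92, w(-2)))/(-30796 + W(79/101 + 21/38)) = (-26666 + (-97 + 92))/(-30796 + 2*(79/101 + 21/38)*(-6 + (79/101 + 21/38))²) = (-26666 - 5)/(-30796 + 2*(79*(1/101) + 21*(1/38))*(-6 + (79*(1/101) + 21*(1/38)))²) = -26671/(-30796 + 2*(79/101 + 21/38)*(-6 + (79/101 + 21/38))²) = -26671/(-30796 + 2*(5123/3838)*(-6 + 5123/3838)²) = -26671/(-30796 + 2*(5123/3838)*(-17905/3838)²) = -26671/(-30796 + 2*(5123/3838)*(320589025/14730244)) = -26671/(-30796 + 1642377575075/28267338236) = -26671/(-868878570740781/28267338236) = -26671*(-28267338236/868878570740781) = 753918178092356/868878570740781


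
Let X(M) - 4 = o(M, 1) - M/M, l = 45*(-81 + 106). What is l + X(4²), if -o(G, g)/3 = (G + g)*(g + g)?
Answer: 1026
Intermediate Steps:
o(G, g) = -6*g*(G + g) (o(G, g) = -3*(G + g)*(g + g) = -3*(G + g)*2*g = -6*g*(G + g))
l = 1125 (l = 45*25 = 1125)
X(M) = -3 - 6*M (X(M) = 4 + (-6*1*(M + 1) - M/M) = 4 + (-6*1*(1 + M) - 1*1) = 4 + ((-6 - 6*M) - 1) = 4 + (-7 - 6*M) = -3 - 6*M)
l + X(4²) = 1125 + (-3 - 6*4²) = 1125 + (-3 - 6*16) = 1125 + (-3 - 96) = 1125 - 99 = 1026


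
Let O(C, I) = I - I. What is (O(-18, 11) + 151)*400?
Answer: 60400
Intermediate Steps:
O(C, I) = 0
(O(-18, 11) + 151)*400 = (0 + 151)*400 = 151*400 = 60400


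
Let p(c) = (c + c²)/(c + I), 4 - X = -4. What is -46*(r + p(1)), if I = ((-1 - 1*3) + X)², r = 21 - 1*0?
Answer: -16514/17 ≈ -971.41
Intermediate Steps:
X = 8 (X = 4 - 1*(-4) = 4 + 4 = 8)
r = 21 (r = 21 + 0 = 21)
I = 16 (I = ((-1 - 1*3) + 8)² = ((-1 - 3) + 8)² = (-4 + 8)² = 4² = 16)
p(c) = (c + c²)/(16 + c) (p(c) = (c + c²)/(c + 16) = (c + c²)/(16 + c))
-46*(r + p(1)) = -46*(21 + 1*(1 + 1)/(16 + 1)) = -46*(21 + 1*2/17) = -46*(21 + 1*(1/17)*2) = -46*(21 + 2/17) = -46*359/17 = -16514/17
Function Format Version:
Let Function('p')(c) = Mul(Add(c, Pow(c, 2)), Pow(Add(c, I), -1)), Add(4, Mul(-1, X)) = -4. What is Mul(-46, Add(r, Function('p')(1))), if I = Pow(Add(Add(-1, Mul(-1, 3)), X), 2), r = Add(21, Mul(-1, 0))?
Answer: Rational(-16514, 17) ≈ -971.41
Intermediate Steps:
X = 8 (X = Add(4, Mul(-1, -4)) = Add(4, 4) = 8)
r = 21 (r = Add(21, 0) = 21)
I = 16 (I = Pow(Add(Add(-1, Mul(-1, 3)), 8), 2) = Pow(Add(Add(-1, -3), 8), 2) = Pow(Add(-4, 8), 2) = Pow(4, 2) = 16)
Function('p')(c) = Mul(Pow(Add(16, c), -1), Add(c, Pow(c, 2))) (Function('p')(c) = Mul(Add(c, Pow(c, 2)), Pow(Add(c, 16), -1)) = Mul(Add(c, Pow(c, 2)), Pow(Add(16, c), -1)) = Mul(Pow(Add(16, c), -1), Add(c, Pow(c, 2))))
Mul(-46, Add(r, Function('p')(1))) = Mul(-46, Add(21, Mul(1, Pow(Add(16, 1), -1), Add(1, 1)))) = Mul(-46, Add(21, Mul(1, Pow(17, -1), 2))) = Mul(-46, Add(21, Mul(1, Rational(1, 17), 2))) = Mul(-46, Add(21, Rational(2, 17))) = Mul(-46, Rational(359, 17)) = Rational(-16514, 17)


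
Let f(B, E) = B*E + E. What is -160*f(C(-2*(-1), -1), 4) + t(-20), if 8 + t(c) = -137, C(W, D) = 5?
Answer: -3985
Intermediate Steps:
f(B, E) = E + B*E
t(c) = -145 (t(c) = -8 - 137 = -145)
-160*f(C(-2*(-1), -1), 4) + t(-20) = -640*(1 + 5) - 145 = -640*6 - 145 = -160*24 - 145 = -3840 - 145 = -3985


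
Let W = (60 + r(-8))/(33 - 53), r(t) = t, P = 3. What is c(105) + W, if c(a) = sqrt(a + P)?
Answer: -13/5 + 6*sqrt(3) ≈ 7.7923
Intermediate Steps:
c(a) = sqrt(3 + a) (c(a) = sqrt(a + 3) = sqrt(3 + a))
W = -13/5 (W = (60 - 8)/(33 - 53) = 52/(-20) = 52*(-1/20) = -13/5 ≈ -2.6000)
c(105) + W = sqrt(3 + 105) - 13/5 = sqrt(108) - 13/5 = 6*sqrt(3) - 13/5 = -13/5 + 6*sqrt(3)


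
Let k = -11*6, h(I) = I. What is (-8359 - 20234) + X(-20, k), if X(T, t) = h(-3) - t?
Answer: -28530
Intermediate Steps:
k = -66
X(T, t) = -3 - t
(-8359 - 20234) + X(-20, k) = (-8359 - 20234) + (-3 - 1*(-66)) = -28593 + (-3 + 66) = -28593 + 63 = -28530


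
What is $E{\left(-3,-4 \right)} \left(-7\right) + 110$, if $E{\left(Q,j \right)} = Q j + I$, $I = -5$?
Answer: $61$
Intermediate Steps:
$E{\left(Q,j \right)} = -5 + Q j$ ($E{\left(Q,j \right)} = Q j - 5 = -5 + Q j$)
$E{\left(-3,-4 \right)} \left(-7\right) + 110 = \left(-5 - -12\right) \left(-7\right) + 110 = \left(-5 + 12\right) \left(-7\right) + 110 = 7 \left(-7\right) + 110 = -49 + 110 = 61$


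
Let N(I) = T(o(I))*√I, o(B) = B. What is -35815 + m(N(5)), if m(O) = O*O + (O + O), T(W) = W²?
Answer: -32690 + 50*√5 ≈ -32578.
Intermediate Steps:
N(I) = I^(5/2) (N(I) = I²*√I = I^(5/2))
m(O) = O² + 2*O
-35815 + m(N(5)) = -35815 + 5^(5/2)*(2 + 5^(5/2)) = -35815 + (25*√5)*(2 + 25*√5) = -35815 + 25*√5*(2 + 25*√5)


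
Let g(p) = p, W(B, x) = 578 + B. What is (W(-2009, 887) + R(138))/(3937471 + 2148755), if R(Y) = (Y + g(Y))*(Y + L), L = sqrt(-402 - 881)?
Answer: 12219/2028742 + 46*I*sqrt(1283)/1014371 ≈ 0.0060229 + 0.0016243*I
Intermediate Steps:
L = I*sqrt(1283) (L = sqrt(-1283) = I*sqrt(1283) ≈ 35.819*I)
R(Y) = 2*Y*(Y + I*sqrt(1283)) (R(Y) = (Y + Y)*(Y + I*sqrt(1283)) = (2*Y)*(Y + I*sqrt(1283)) = 2*Y*(Y + I*sqrt(1283)))
(W(-2009, 887) + R(138))/(3937471 + 2148755) = ((578 - 2009) + 2*138*(138 + I*sqrt(1283)))/(3937471 + 2148755) = (-1431 + (38088 + 276*I*sqrt(1283)))/6086226 = (36657 + 276*I*sqrt(1283))*(1/6086226) = 12219/2028742 + 46*I*sqrt(1283)/1014371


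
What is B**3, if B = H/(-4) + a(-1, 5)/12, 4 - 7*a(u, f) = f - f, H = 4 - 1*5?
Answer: 15625/592704 ≈ 0.026362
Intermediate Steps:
H = -1 (H = 4 - 5 = -1)
a(u, f) = 4/7 (a(u, f) = 4/7 - (f - f)/7 = 4/7 - 1/7*0 = 4/7 + 0 = 4/7)
B = 25/84 (B = -1/(-4) + (4/7)/12 = -1*(-1/4) + (4/7)*(1/12) = 1/4 + 1/21 = 25/84 ≈ 0.29762)
B**3 = (25/84)**3 = 15625/592704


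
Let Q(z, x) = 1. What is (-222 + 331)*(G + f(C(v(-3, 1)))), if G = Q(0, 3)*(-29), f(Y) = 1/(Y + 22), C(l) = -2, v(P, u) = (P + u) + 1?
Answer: -63111/20 ≈ -3155.6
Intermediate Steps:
v(P, u) = 1 + P + u
f(Y) = 1/(22 + Y)
G = -29 (G = 1*(-29) = -29)
(-222 + 331)*(G + f(C(v(-3, 1)))) = (-222 + 331)*(-29 + 1/(22 - 2)) = 109*(-29 + 1/20) = 109*(-579/20) = -63111/20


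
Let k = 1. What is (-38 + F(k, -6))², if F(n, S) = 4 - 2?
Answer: 1296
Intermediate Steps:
F(n, S) = 2
(-38 + F(k, -6))² = (-38 + 2)² = (-36)² = 1296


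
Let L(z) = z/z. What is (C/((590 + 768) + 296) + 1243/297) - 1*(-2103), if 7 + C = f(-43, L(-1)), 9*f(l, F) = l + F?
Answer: 94102361/44658 ≈ 2107.2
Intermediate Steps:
L(z) = 1
f(l, F) = F/9 + l/9 (f(l, F) = (l + F)/9 = (F + l)/9 = F/9 + l/9)
C = -35/3 (C = -7 + ((1/9)*1 + (1/9)*(-43)) = -7 + (1/9 - 43/9) = -7 - 14/3 = -35/3 ≈ -11.667)
(C/((590 + 768) + 296) + 1243/297) - 1*(-2103) = (-35/(3*((590 + 768) + 296)) + 1243/297) - 1*(-2103) = (-35/(3*(1358 + 296)) + 1243*(1/297)) + 2103 = (-35/3/1654 + 113/27) + 2103 = (-35/3*1/1654 + 113/27) + 2103 = (-35/4962 + 113/27) + 2103 = 186587/44658 + 2103 = 94102361/44658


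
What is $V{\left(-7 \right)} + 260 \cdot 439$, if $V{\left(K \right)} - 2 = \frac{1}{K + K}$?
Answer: $\frac{1597987}{14} \approx 1.1414 \cdot 10^{5}$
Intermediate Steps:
$V{\left(K \right)} = 2 + \frac{1}{2 K}$ ($V{\left(K \right)} = 2 + \frac{1}{K + K} = 2 + \frac{1}{2 K}$)
$V{\left(-7 \right)} + 260 \cdot 439 = \left(2 + \frac{1}{2 \left(-7\right)}\right) + 260 \cdot 439 = \left(2 + \frac{1}{2} \left(- \frac{1}{7}\right)\right) + 114140 = \left(2 - \frac{1}{14}\right) + 114140 = \frac{27}{14} + 114140 = \frac{1597987}{14}$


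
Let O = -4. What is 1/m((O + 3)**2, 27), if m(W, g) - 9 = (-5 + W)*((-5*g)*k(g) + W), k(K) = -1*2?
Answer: -1/1075 ≈ -0.00093023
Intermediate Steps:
k(K) = -2
m(W, g) = 9 + (-5 + W)*(W + 10*g) (m(W, g) = 9 + (-5 + W)*(-5*g*(-2) + W) = 9 + (-5 + W)*(10*g + W) = 9 + (-5 + W)*(W + 10*g))
1/m((O + 3)**2, 27) = 1/(9 + ((-4 + 3)**2)**2 - 50*27 - 5*(-4 + 3)**2 + 10*(-4 + 3)**2*27) = 1/(9 + ((-1)**2)**2 - 1350 - 5*(-1)**2 + 10*(-1)**2*27) = 1/(9 + 1**2 - 1350 - 5*1 + 10*1*27) = 1/(9 + 1 - 1350 - 5 + 270) = 1/(-1075) = -1/1075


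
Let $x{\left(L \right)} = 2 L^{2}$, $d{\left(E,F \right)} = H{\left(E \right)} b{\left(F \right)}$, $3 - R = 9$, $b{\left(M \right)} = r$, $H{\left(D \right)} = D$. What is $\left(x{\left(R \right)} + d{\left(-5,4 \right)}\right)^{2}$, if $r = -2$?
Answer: $6724$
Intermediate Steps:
$b{\left(M \right)} = -2$
$R = -6$ ($R = 3 - 9 = -6$)
$d{\left(E,F \right)} = - 2 E$ ($d{\left(E,F \right)} = E \left(-2\right) = - 2 E$)
$\left(x{\left(R \right)} + d{\left(-5,4 \right)}\right)^{2} = \left(2 \left(-6\right)^{2} - -10\right)^{2} = \left(2 \cdot 36 + 10\right)^{2} = \left(72 + 10\right)^{2} = 82^{2} = 6724$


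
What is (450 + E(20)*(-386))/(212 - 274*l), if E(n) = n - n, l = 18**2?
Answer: -225/44282 ≈ -0.0050811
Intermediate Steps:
l = 324
E(n) = 0
(450 + E(20)*(-386))/(212 - 274*l) = (450 + 0*(-386))/(212 - 274*324) = (450 + 0)/(212 - 88776) = 450/(-88564) = 450*(-1/88564) = -225/44282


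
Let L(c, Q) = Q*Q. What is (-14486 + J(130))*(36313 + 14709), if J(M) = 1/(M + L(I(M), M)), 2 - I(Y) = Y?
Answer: -6293476426869/8515 ≈ -7.3910e+8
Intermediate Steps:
I(Y) = 2 - Y
L(c, Q) = Q**2
J(M) = 1/(M + M**2)
(-14486 + J(130))*(36313 + 14709) = (-14486 + 1/(130*(1 + 130)))*(36313 + 14709) = (-14486 + (1/130)/131)*51022 = (-14486 + (1/130)*(1/131))*51022 = (-14486 + 1/17030)*51022 = -246696579/17030*51022 = -6293476426869/8515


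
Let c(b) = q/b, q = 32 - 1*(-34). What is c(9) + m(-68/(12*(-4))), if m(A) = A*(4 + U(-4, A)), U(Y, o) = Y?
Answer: 22/3 ≈ 7.3333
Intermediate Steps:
q = 66 (q = 32 + 34 = 66)
c(b) = 66/b
m(A) = 0 (m(A) = A*(4 - 4) = A*0 = 0)
c(9) + m(-68/(12*(-4))) = 66/9 + 0 = 66*(⅑) + 0 = 22/3 + 0 = 22/3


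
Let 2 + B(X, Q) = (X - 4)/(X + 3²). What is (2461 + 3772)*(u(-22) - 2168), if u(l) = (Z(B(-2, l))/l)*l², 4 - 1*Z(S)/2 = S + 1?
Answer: -105836340/7 ≈ -1.5119e+7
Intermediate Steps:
B(X, Q) = -2 + (-4 + X)/(9 + X) (B(X, Q) = -2 + (X - 4)/(X + 3²) = -2 + (-4 + X)/(X + 9) = -2 + (-4 + X)/(9 + X))
Z(S) = 6 - 2*S (Z(S) = 8 - 2*(S + 1) = 8 - 2*(1 + S) = 8 + (-2 - 2*S) = 6 - 2*S)
u(l) = 82*l/7 (u(l) = ((6 - 2*(-22 - 1*(-2))/(9 - 2))/l)*l² = ((6 - 2*(-22 + 2)/7)/l)*l² = ((6 - 2*(-20)/7)/l)*l² = ((6 - 2*(-20/7))/l)*l² = ((6 + 40/7)/l)*l² = (82/(7*l))*l² = 82*l/7)
(2461 + 3772)*(u(-22) - 2168) = (2461 + 3772)*((82/7)*(-22) - 2168) = 6233*(-1804/7 - 2168) = 6233*(-16980/7) = -105836340/7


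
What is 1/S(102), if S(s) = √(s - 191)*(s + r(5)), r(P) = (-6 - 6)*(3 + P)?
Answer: -I*√89/534 ≈ -0.017667*I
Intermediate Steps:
r(P) = -36 - 12*P (r(P) = -12*(3 + P) = -36 - 12*P)
S(s) = √(-191 + s)*(-96 + s) (S(s) = √(s - 191)*(s + (-36 - 12*5)) = √(-191 + s)*(s + (-36 - 60)) = √(-191 + s)*(s - 96) = √(-191 + s)*(-96 + s))
1/S(102) = 1/(√(-191 + 102)*(-96 + 102)) = 1/(√(-89)*6) = 1/((I*√89)*6) = 1/(6*I*√89) = -I*√89/534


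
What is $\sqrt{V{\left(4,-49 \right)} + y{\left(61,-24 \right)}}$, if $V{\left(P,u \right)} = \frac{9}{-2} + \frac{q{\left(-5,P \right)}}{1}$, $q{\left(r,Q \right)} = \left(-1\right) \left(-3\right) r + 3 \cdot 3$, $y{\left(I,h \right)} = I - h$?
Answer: $\frac{\sqrt{298}}{2} \approx 8.6313$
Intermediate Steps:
$q{\left(r,Q \right)} = 9 + 3 r$ ($q{\left(r,Q \right)} = 3 r + 9 = 9 + 3 r$)
$V{\left(P,u \right)} = - \frac{21}{2}$ ($V{\left(P,u \right)} = \frac{9}{-2} + \frac{9 + 3 \left(-5\right)}{1} = 9 \left(- \frac{1}{2}\right) + \left(9 - 15\right) 1 = - \frac{9}{2} - 6 = - \frac{21}{2}$)
$\sqrt{V{\left(4,-49 \right)} + y{\left(61,-24 \right)}} = \sqrt{- \frac{21}{2} + \left(61 - -24\right)} = \sqrt{- \frac{21}{2} + \left(61 + 24\right)} = \sqrt{- \frac{21}{2} + 85} = \sqrt{\frac{149}{2}} = \frac{\sqrt{298}}{2}$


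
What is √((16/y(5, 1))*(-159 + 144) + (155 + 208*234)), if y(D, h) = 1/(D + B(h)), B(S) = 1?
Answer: √47387 ≈ 217.69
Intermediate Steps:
y(D, h) = 1/(1 + D) (y(D, h) = 1/(D + 1) = 1/(1 + D))
√((16/y(5, 1))*(-159 + 144) + (155 + 208*234)) = √((16/1/(1 + 5))*(-159 + 144) + (155 + 208*234)) = √((16/1/6)*(-15) + (155 + 48672)) = √((16/(⅙))*(-15) + 48827) = √((6*16)*(-15) + 48827) = √(96*(-15) + 48827) = √(-1440 + 48827) = √47387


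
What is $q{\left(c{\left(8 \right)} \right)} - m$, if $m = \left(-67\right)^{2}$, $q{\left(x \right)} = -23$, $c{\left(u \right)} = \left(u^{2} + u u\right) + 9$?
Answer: $-4512$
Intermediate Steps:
$c{\left(u \right)} = 9 + 2 u^{2}$ ($c{\left(u \right)} = \left(u^{2} + u^{2}\right) + 9 = 2 u^{2} + 9 = 9 + 2 u^{2}$)
$m = 4489$
$q{\left(c{\left(8 \right)} \right)} - m = -23 - 4489 = -4512$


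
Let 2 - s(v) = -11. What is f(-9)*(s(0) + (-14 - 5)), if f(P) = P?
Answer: 54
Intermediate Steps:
s(v) = 13 (s(v) = 2 - 1*(-11) = 2 + 11 = 13)
f(-9)*(s(0) + (-14 - 5)) = -9*(13 + (-14 - 5)) = -9*(13 - 19) = -9*(-6) = 54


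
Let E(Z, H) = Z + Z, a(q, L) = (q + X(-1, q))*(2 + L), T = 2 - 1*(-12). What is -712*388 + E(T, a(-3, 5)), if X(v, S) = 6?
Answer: -276228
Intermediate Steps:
T = 14 (T = 2 + 12 = 14)
a(q, L) = (2 + L)*(6 + q) (a(q, L) = (q + 6)*(2 + L) = (6 + q)*(2 + L) = (2 + L)*(6 + q))
E(Z, H) = 2*Z
-712*388 + E(T, a(-3, 5)) = -712*388 + 2*14 = -276256 + 28 = -276228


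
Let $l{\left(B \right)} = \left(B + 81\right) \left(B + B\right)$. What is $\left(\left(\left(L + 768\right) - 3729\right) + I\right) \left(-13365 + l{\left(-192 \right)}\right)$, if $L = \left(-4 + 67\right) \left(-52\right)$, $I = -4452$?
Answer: $-312749451$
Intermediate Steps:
$l{\left(B \right)} = 2 B \left(81 + B\right)$ ($l{\left(B \right)} = \left(81 + B\right) 2 B = 2 B \left(81 + B\right)$)
$L = -3276$ ($L = 63 \left(-52\right) = -3276$)
$\left(\left(\left(L + 768\right) - 3729\right) + I\right) \left(-13365 + l{\left(-192 \right)}\right) = \left(\left(\left(-3276 + 768\right) - 3729\right) - 4452\right) \left(-13365 + 2 \left(-192\right) \left(81 - 192\right)\right) = \left(\left(-2508 - 3729\right) - 4452\right) \left(-13365 + 2 \left(-192\right) \left(-111\right)\right) = \left(-6237 - 4452\right) \left(-13365 + 42624\right) = \left(-10689\right) 29259 = -312749451$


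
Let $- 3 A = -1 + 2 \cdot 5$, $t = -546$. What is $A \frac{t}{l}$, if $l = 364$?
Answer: $\frac{9}{2} \approx 4.5$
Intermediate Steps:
$A = -3$ ($A = - \frac{-1 + 2 \cdot 5}{3} = - \frac{-1 + 10}{3} = \left(- \frac{1}{3}\right) 9 = -3$)
$A \frac{t}{l} = - 3 \left(- \frac{546}{364}\right) = - 3 \left(\left(-546\right) \frac{1}{364}\right) = \left(-3\right) \left(- \frac{3}{2}\right) = \frac{9}{2}$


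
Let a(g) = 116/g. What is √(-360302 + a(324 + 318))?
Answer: 2*I*√9281464941/321 ≈ 600.25*I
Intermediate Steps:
√(-360302 + a(324 + 318)) = √(-360302 + 116/(324 + 318)) = √(-360302 + 116/642) = √(-360302 + 116*(1/642)) = √(-360302 + 58/321) = √(-115656884/321) = 2*I*√9281464941/321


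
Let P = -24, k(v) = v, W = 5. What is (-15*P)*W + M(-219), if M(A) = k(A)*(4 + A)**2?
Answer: -10121475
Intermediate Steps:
M(A) = A*(4 + A)**2
(-15*P)*W + M(-219) = -15*(-24)*5 - 219*(4 - 219)**2 = 360*5 - 219*(-215)**2 = 1800 - 219*46225 = 1800 - 10123275 = -10121475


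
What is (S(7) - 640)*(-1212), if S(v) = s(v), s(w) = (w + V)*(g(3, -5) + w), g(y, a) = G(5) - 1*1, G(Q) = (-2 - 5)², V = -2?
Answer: 442380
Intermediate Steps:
G(Q) = 49 (G(Q) = (-7)² = 49)
g(y, a) = 48 (g(y, a) = 49 - 1*1 = 49 - 1 = 48)
s(w) = (-2 + w)*(48 + w) (s(w) = (w - 2)*(48 + w) = (-2 + w)*(48 + w))
S(v) = -96 + v² + 46*v
(S(7) - 640)*(-1212) = ((-96 + 7² + 46*7) - 640)*(-1212) = ((-96 + 49 + 322) - 640)*(-1212) = (275 - 640)*(-1212) = -365*(-1212) = 442380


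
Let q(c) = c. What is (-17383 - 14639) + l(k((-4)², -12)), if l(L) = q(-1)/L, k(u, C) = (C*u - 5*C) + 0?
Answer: -4226903/132 ≈ -32022.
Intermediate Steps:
k(u, C) = -5*C + C*u (k(u, C) = (-5*C + C*u) + 0 = -5*C + C*u)
l(L) = -1/L
(-17383 - 14639) + l(k((-4)², -12)) = (-17383 - 14639) - 1/((-12*(-5 + (-4)²))) = -32022 - 1/((-12*(-5 + 16))) = -32022 - 1/((-12*11)) = -32022 - 1/(-132) = -32022 - 1*(-1/132) = -32022 + 1/132 = -4226903/132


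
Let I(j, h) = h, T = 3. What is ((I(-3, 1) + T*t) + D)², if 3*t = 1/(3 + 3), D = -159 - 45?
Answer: 1481089/36 ≈ 41141.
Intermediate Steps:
D = -204
t = 1/18 (t = 1/(3*(3 + 3)) = (⅓)/6 = (⅓)*(⅙) = 1/18 ≈ 0.055556)
((I(-3, 1) + T*t) + D)² = ((1 + 3*(1/18)) - 204)² = ((1 + ⅙) - 204)² = (7/6 - 204)² = (-1217/6)² = 1481089/36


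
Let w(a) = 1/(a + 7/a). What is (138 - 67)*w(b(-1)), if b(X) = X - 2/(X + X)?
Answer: 0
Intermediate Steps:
b(X) = X - 1/X (b(X) = X - 2*1/(2*X) = X - 1/X)
(138 - 67)*w(b(-1)) = (138 - 67)*((-1 - 1/(-1))/(7 + (-1 - 1/(-1))²)) = 71*((-1 - 1*(-1))/(7 + (-1 - 1*(-1))²)) = 71*((-1 + 1)/(7 + (-1 + 1)²)) = 71*(0/(7 + 0²)) = 71*(0/(7 + 0)) = 71*(0/7) = 71*(0*(⅐)) = 71*0 = 0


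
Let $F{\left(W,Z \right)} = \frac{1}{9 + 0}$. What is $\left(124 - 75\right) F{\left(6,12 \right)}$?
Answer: $\frac{49}{9} \approx 5.4444$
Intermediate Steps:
$F{\left(W,Z \right)} = \frac{1}{9}$
$\left(124 - 75\right) F{\left(6,12 \right)} = \left(124 - 75\right) \frac{1}{9} = 49 \cdot \frac{1}{9} = \frac{49}{9}$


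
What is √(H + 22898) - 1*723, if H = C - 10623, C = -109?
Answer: -723 + √12166 ≈ -612.70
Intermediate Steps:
H = -10732 (H = -109 - 10623 = -10732)
√(H + 22898) - 1*723 = √(-10732 + 22898) - 1*723 = √12166 - 723 = -723 + √12166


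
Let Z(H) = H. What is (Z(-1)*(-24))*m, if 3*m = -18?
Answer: -144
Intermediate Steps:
m = -6 (m = (⅓)*(-18) = -6)
(Z(-1)*(-24))*m = -1*(-24)*(-6) = 24*(-6) = -144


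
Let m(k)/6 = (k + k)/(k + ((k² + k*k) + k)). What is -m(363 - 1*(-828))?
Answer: -3/596 ≈ -0.0050336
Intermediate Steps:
m(k) = 12*k/(2*k + 2*k²) (m(k) = 6*((k + k)/(k + ((k² + k*k) + k))) = 6*((2*k)/(k + ((k² + k²) + k))) = 6*((2*k)/(k + (2*k² + k))) = 6*((2*k)/(k + (k + 2*k²))) = 6*((2*k)/(2*k + 2*k²)) = 6*(2*k/(2*k + 2*k²)) = 12*k/(2*k + 2*k²))
-m(363 - 1*(-828)) = -6/(1 + (363 - 1*(-828))) = -6/(1 + (363 + 828)) = -6/(1 + 1191) = -6/1192 = -1*3/596 = -3/596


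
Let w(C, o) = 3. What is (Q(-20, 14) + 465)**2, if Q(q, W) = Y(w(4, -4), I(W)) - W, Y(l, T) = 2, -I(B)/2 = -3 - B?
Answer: 205209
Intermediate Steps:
I(B) = 6 + 2*B (I(B) = -2*(-3 - B) = 6 + 2*B)
Q(q, W) = 2 - W
(Q(-20, 14) + 465)**2 = ((2 - 1*14) + 465)**2 = ((2 - 14) + 465)**2 = (-12 + 465)**2 = 453**2 = 205209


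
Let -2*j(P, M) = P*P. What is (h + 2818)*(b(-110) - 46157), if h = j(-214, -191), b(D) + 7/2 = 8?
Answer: 926742200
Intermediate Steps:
b(D) = 9/2 (b(D) = -7/2 + 8 = 9/2)
j(P, M) = -P**2/2 (j(P, M) = -P*P/2 = -P**2/2)
h = -22898 (h = -1/2*(-214)**2 = -1/2*45796 = -22898)
(h + 2818)*(b(-110) - 46157) = (-22898 + 2818)*(9/2 - 46157) = -20080*(-92305/2) = 926742200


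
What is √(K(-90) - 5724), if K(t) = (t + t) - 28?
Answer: 2*I*√1483 ≈ 77.02*I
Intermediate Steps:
K(t) = -28 + 2*t (K(t) = 2*t - 28 = -28 + 2*t)
√(K(-90) - 5724) = √((-28 + 2*(-90)) - 5724) = √((-28 - 180) - 5724) = √(-208 - 5724) = √(-5932) = 2*I*√1483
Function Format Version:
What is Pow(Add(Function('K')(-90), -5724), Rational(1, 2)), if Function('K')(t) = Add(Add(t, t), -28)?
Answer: Mul(2, I, Pow(1483, Rational(1, 2))) ≈ Mul(77.020, I)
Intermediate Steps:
Function('K')(t) = Add(-28, Mul(2, t)) (Function('K')(t) = Add(Mul(2, t), -28) = Add(-28, Mul(2, t)))
Pow(Add(Function('K')(-90), -5724), Rational(1, 2)) = Pow(Add(Add(-28, Mul(2, -90)), -5724), Rational(1, 2)) = Pow(Add(Add(-28, -180), -5724), Rational(1, 2)) = Pow(Add(-208, -5724), Rational(1, 2)) = Pow(-5932, Rational(1, 2)) = Mul(2, I, Pow(1483, Rational(1, 2)))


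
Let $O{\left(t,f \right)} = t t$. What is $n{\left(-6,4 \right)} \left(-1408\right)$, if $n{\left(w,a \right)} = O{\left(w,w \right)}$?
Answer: $-50688$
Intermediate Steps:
$O{\left(t,f \right)} = t^{2}$
$n{\left(w,a \right)} = w^{2}$
$n{\left(-6,4 \right)} \left(-1408\right) = \left(-6\right)^{2} \left(-1408\right) = 36 \left(-1408\right) = -50688$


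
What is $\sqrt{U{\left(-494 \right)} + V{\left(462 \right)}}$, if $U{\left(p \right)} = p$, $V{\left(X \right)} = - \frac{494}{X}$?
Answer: $\frac{i \sqrt{26417391}}{231} \approx 22.25 i$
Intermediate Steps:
$\sqrt{U{\left(-494 \right)} + V{\left(462 \right)}} = \sqrt{-494 - \frac{494}{462}} = \sqrt{-494 - \frac{247}{231}} = \sqrt{- \frac{114361}{231}} = \frac{i \sqrt{26417391}}{231}$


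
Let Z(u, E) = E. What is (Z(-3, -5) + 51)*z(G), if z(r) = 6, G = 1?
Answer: 276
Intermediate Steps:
(Z(-3, -5) + 51)*z(G) = (-5 + 51)*6 = 46*6 = 276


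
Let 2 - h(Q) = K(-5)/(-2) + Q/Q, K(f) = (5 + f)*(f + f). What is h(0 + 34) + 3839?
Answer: 3840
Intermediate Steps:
K(f) = 2*f*(5 + f) (K(f) = (5 + f)*(2*f) = 2*f*(5 + f))
h(Q) = 1 (h(Q) = 2 - ((2*(-5)*(5 - 5))/(-2) + Q/Q) = 2 - ((2*(-5)*0)*(-½) + 1) = 2 - (0*(-½) + 1) = 2 - (0 + 1) = 2 - 1*1 = 2 - 1 = 1)
h(0 + 34) + 3839 = 1 + 3839 = 3840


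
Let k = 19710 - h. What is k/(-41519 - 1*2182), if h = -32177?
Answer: -51887/43701 ≈ -1.1873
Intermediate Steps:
k = 51887 (k = 19710 - 1*(-32177) = 19710 + 32177 = 51887)
k/(-41519 - 1*2182) = 51887/(-41519 - 1*2182) = 51887/(-41519 - 2182) = 51887/(-43701) = 51887*(-1/43701) = -51887/43701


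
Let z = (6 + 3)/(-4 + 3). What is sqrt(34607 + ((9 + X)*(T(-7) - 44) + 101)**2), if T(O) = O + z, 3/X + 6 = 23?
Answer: 2*sqrt(17104218)/17 ≈ 486.56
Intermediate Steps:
X = 3/17 (X = 3/(-6 + 23) = 3/17 ≈ 0.17647)
z = -9 (z = 9/(-1) = 9*(-1) = -9)
T(O) = -9 + O (T(O) = O - 9 = -9 + O)
sqrt(34607 + ((9 + X)*(T(-7) - 44) + 101)**2) = sqrt(34607 + ((9 + 3/17)*((-9 - 7) - 44) + 101)**2) = sqrt(34607 + (156*(-16 - 44)/17 + 101)**2) = sqrt(34607 + ((156/17)*(-60) + 101)**2) = sqrt(34607 + (-9360/17 + 101)**2) = sqrt(34607 + (-7643/17)**2) = sqrt(34607 + 58415449/289) = sqrt(68416872/289) = 2*sqrt(17104218)/17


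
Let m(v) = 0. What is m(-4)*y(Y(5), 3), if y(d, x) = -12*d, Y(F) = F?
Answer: 0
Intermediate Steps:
m(-4)*y(Y(5), 3) = 0*(-12*5) = 0*(-60) = 0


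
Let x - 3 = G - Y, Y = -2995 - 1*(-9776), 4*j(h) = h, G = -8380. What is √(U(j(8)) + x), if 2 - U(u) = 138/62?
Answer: I*√14567055/31 ≈ 123.12*I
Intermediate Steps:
j(h) = h/4
U(u) = -7/31 (U(u) = 2 - 138/62 = 2 - 1*69/31 = 2 - 69/31 = -7/31)
Y = 6781 (Y = -2995 + 9776 = 6781)
x = -15158 (x = 3 + (-8380 - 1*6781) = 3 + (-8380 - 6781) = 3 - 15161 = -15158)
√(U(j(8)) + x) = √(-7/31 - 15158) = √(-469905/31) = I*√14567055/31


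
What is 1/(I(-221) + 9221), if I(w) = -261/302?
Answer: 302/2784481 ≈ 0.00010846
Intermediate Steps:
I(w) = -261/302 (I(w) = -261*1/302 = -261/302)
1/(I(-221) + 9221) = 1/(-261/302 + 9221) = 1/(2784481/302) = 302/2784481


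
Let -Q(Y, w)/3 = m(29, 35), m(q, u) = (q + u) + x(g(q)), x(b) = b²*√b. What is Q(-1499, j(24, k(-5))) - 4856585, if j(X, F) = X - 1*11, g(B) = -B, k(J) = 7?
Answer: -4856777 - 2523*I*√29 ≈ -4.8568e+6 - 13587.0*I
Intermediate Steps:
j(X, F) = -11 + X (j(X, F) = X - 11 = -11 + X)
x(b) = b^(5/2)
m(q, u) = q + u + (-q)^(5/2) (m(q, u) = (q + u) + (-q)^(5/2) = q + u + (-q)^(5/2))
Q(Y, w) = -192 - 2523*I*√29 (Q(Y, w) = -3*(29 + 35 + (-1*29)^(5/2)) = -3*(29 + 35 + (-29)^(5/2)) = -3*(29 + 35 + 841*I*√29) = -3*(64 + 841*I*√29) = -192 - 2523*I*√29)
Q(-1499, j(24, k(-5))) - 4856585 = (-192 - 2523*I*√29) - 4856585 = -4856777 - 2523*I*√29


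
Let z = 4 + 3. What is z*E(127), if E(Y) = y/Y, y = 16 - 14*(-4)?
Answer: 504/127 ≈ 3.9685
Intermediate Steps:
y = 72 (y = 16 + 56 = 72)
z = 7
E(Y) = 72/Y
z*E(127) = 7*(72/127) = 504/127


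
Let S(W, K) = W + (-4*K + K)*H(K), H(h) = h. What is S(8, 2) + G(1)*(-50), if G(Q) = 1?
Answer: -54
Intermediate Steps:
S(W, K) = W - 3*K**2 (S(W, K) = W + (-4*K + K)*K = W + (-3*K)*K = W - 3*K**2)
S(8, 2) + G(1)*(-50) = (8 - 3*2**2) + 1*(-50) = (8 - 3*4) - 50 = (8 - 12) - 50 = -4 - 50 = -54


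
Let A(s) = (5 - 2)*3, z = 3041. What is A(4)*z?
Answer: 27369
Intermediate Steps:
A(s) = 9 (A(s) = 3*3 = 9)
A(4)*z = 9*3041 = 27369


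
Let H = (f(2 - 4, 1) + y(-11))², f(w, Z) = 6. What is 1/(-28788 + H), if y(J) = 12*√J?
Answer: -I/(144*√11 + 30336*I) ≈ -3.2956e-5 - 5.1884e-7*I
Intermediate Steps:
H = (6 + 12*I*√11)² (H = (6 + 12*√(-11))² = (6 + 12*(I*√11))² = (6 + 12*I*√11)² ≈ -1548.0 + 477.59*I)
1/(-28788 + H) = 1/(-28788 + (-1548 + 144*I*√11)) = 1/(-30336 + 144*I*√11)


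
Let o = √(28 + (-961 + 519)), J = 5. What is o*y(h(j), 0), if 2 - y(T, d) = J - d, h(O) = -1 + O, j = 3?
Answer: -9*I*√46 ≈ -61.041*I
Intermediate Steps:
o = 3*I*√46 (o = √(28 - 442) = √(-414) = 3*I*√46 ≈ 20.347*I)
y(T, d) = -3 + d (y(T, d) = 2 - (5 - d) = 2 + (-5 + d) = -3 + d)
o*y(h(j), 0) = (3*I*√46)*(-3 + 0) = (3*I*√46)*(-3) = -9*I*√46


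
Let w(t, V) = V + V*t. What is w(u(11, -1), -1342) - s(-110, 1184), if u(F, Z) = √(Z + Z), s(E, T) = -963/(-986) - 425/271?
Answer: -358432375/267206 - 1342*I*√2 ≈ -1341.4 - 1897.9*I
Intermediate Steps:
s(E, T) = -158077/267206 (s(E, T) = -963*(-1/986) - 425*1/271 = 963/986 - 425/271 = -158077/267206)
u(F, Z) = √2*√Z (u(F, Z) = √(2*Z) = √2*√Z)
w(u(11, -1), -1342) - s(-110, 1184) = -1342*(1 + √2*√(-1)) - 1*(-158077/267206) = -1342*(1 + √2*I) + 158077/267206 = -1342*(1 + I*√2) + 158077/267206 = (-1342 - 1342*I*√2) + 158077/267206 = -358432375/267206 - 1342*I*√2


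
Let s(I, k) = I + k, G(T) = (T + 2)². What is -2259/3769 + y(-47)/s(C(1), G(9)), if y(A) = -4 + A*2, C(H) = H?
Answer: -322480/229909 ≈ -1.4026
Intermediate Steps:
y(A) = -4 + 2*A
G(T) = (2 + T)²
-2259/3769 + y(-47)/s(C(1), G(9)) = -2259/3769 + (-4 + 2*(-47))/(1 + (2 + 9)²) = -2259*1/3769 + (-4 - 94)/(1 + 11²) = -2259/3769 - 98/(1 + 121) = -2259/3769 - 98/122 = -2259/3769 - 98*1/122 = -2259/3769 - 49/61 = -322480/229909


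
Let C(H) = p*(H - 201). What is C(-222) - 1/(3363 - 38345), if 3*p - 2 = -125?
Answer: 606692827/34982 ≈ 17343.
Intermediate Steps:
p = -41 (p = ⅔ + (⅓)*(-125) = ⅔ - 125/3 = -41)
C(H) = 8241 - 41*H (C(H) = -41*(H - 201) = -41*(-201 + H) = 8241 - 41*H)
C(-222) - 1/(3363 - 38345) = (8241 - 41*(-222)) - 1/(3363 - 38345) = (8241 + 9102) - 1/(-34982) = 17343 - 1*(-1/34982) = 17343 + 1/34982 = 606692827/34982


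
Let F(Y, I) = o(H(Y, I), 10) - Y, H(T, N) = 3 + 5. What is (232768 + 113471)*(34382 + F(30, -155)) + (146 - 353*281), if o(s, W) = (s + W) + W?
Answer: 11903597773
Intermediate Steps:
H(T, N) = 8
o(s, W) = s + 2*W (o(s, W) = (W + s) + W = s + 2*W)
F(Y, I) = 28 - Y (F(Y, I) = (8 + 2*10) - Y = (8 + 20) - Y = 28 - Y)
(232768 + 113471)*(34382 + F(30, -155)) + (146 - 353*281) = (232768 + 113471)*(34382 + (28 - 1*30)) + (146 - 353*281) = 346239*(34382 + (28 - 30)) + (146 - 99193) = 346239*(34382 - 2) - 99047 = 346239*34380 - 99047 = 11903696820 - 99047 = 11903597773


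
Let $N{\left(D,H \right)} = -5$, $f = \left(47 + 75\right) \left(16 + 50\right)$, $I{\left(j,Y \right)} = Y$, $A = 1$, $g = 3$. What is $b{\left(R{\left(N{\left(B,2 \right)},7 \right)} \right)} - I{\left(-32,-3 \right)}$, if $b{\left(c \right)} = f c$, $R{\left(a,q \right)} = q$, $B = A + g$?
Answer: $56367$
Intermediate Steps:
$f = 8052$ ($f = 122 \cdot 66 = 8052$)
$B = 4$ ($B = 1 + 3 = 4$)
$b{\left(c \right)} = 8052 c$
$b{\left(R{\left(N{\left(B,2 \right)},7 \right)} \right)} - I{\left(-32,-3 \right)} = 8052 \cdot 7 - -3 = 56364 + 3 = 56367$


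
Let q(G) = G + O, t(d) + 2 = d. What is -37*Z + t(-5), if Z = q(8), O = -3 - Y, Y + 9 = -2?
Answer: -599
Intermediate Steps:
Y = -11 (Y = -9 - 2 = -11)
t(d) = -2 + d
O = 8 (O = -3 - 1*(-11) = -3 + 11 = 8)
q(G) = 8 + G (q(G) = G + 8 = 8 + G)
Z = 16 (Z = 8 + 8 = 16)
-37*Z + t(-5) = -37*16 + (-2 - 5) = -592 - 7 = -599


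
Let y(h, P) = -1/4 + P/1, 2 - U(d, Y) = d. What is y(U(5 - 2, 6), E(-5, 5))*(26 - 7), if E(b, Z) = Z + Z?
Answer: 741/4 ≈ 185.25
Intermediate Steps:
E(b, Z) = 2*Z
U(d, Y) = 2 - d
y(h, P) = -¼ + P (y(h, P) = -1*¼ + P*1 = -¼ + P)
y(U(5 - 2, 6), E(-5, 5))*(26 - 7) = (-¼ + 2*5)*(26 - 7) = (-¼ + 10)*19 = (39/4)*19 = 741/4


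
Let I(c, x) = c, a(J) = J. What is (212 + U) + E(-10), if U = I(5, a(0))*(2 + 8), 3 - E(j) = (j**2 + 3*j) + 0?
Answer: 195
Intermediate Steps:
E(j) = 3 - j**2 - 3*j (E(j) = 3 - ((j**2 + 3*j) + 0) = 3 - (j**2 + 3*j) = 3 + (-j**2 - 3*j) = 3 - j**2 - 3*j)
U = 50 (U = 5*(2 + 8) = 5*10 = 50)
(212 + U) + E(-10) = (212 + 50) + (3 - 1*(-10)**2 - 3*(-10)) = 262 + (3 - 1*100 + 30) = 262 + (3 - 100 + 30) = 262 - 67 = 195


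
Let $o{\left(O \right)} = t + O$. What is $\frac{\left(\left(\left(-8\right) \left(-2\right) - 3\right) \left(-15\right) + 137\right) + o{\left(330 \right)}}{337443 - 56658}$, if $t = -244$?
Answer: $\frac{28}{280785} \approx 9.972 \cdot 10^{-5}$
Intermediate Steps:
$o{\left(O \right)} = -244 + O$
$\frac{\left(\left(\left(-8\right) \left(-2\right) - 3\right) \left(-15\right) + 137\right) + o{\left(330 \right)}}{337443 - 56658} = \frac{\left(\left(\left(-8\right) \left(-2\right) - 3\right) \left(-15\right) + 137\right) + \left(-244 + 330\right)}{337443 - 56658} = \frac{\left(\left(16 - 3\right) \left(-15\right) + 137\right) + 86}{280785} = \left(\left(13 \left(-15\right) + 137\right) + 86\right) \frac{1}{280785} = \left(\left(-195 + 137\right) + 86\right) \frac{1}{280785} = \left(-58 + 86\right) \frac{1}{280785} = 28 \cdot \frac{1}{280785} = \frac{28}{280785}$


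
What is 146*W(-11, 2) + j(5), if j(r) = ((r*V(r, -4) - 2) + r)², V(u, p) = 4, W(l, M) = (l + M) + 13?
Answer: 1113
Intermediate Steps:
W(l, M) = 13 + M + l (W(l, M) = (M + l) + 13 = 13 + M + l)
j(r) = (-2 + 5*r)² (j(r) = ((r*4 - 2) + r)² = ((4*r - 2) + r)² = ((-2 + 4*r) + r)² = (-2 + 5*r)²)
146*W(-11, 2) + j(5) = 146*(13 + 2 - 11) + (-2 + 5*5)² = 146*4 + (-2 + 25)² = 584 + 23² = 584 + 529 = 1113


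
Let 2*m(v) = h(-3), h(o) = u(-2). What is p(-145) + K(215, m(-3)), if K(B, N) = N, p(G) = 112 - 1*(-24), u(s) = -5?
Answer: 267/2 ≈ 133.50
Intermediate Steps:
p(G) = 136 (p(G) = 112 + 24 = 136)
h(o) = -5
m(v) = -5/2 (m(v) = (½)*(-5) = -5/2)
p(-145) + K(215, m(-3)) = 136 - 5/2 = 267/2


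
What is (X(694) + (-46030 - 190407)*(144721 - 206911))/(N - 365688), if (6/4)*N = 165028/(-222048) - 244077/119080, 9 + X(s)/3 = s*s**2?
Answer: -4866920241996696975/113313042764147 ≈ -42951.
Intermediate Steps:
X(s) = -27 + 3*s**3 (X(s) = -27 + 3*(s*s**2) = -27 + 3*s**3)
N = -576940187/309861045 (N = 2*(165028/(-222048) - 244077/119080)/3 = 2*(165028*(-1/222048) - 244077*1/119080)/3 = 2*(-41257/55512 - 244077/119080)/3 = (2/3)*(-576940187/206574030) = -576940187/309861045 ≈ -1.8619)
(X(694) + (-46030 - 190407)*(144721 - 206911))/(N - 365688) = ((-27 + 3*694**3) + (-46030 - 190407)*(144721 - 206911))/(-576940187/309861045 - 365688) = ((-27 + 3*334255384) - 236437*(-62190))/(-113313042764147/309861045) = ((-27 + 1002766152) + 14704017030)*(-309861045/113313042764147) = (1002766125 + 14704017030)*(-309861045/113313042764147) = 15706783155*(-309861045/113313042764147) = -4866920241996696975/113313042764147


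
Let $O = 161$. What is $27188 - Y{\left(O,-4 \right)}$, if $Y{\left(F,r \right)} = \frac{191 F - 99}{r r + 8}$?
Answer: $\frac{155465}{6} \approx 25911.0$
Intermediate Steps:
$Y{\left(F,r \right)} = \frac{-99 + 191 F}{8 + r^{2}}$ ($Y{\left(F,r \right)} = \frac{-99 + 191 F}{r^{2} + 8} = \frac{-99 + 191 F}{8 + r^{2}}$)
$27188 - Y{\left(O,-4 \right)} = 27188 - \frac{-99 + 191 \cdot 161}{8 + \left(-4\right)^{2}} = 27188 - \frac{-99 + 30751}{8 + 16} = 27188 - \frac{1}{24} \cdot 30652 = 27188 - \frac{7663}{6} = \frac{155465}{6}$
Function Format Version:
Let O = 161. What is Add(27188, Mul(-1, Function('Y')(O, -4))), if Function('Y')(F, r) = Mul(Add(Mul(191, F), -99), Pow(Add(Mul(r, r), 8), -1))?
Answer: Rational(155465, 6) ≈ 25911.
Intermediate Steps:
Function('Y')(F, r) = Mul(Pow(Add(8, Pow(r, 2)), -1), Add(-99, Mul(191, F))) (Function('Y')(F, r) = Mul(Add(-99, Mul(191, F)), Pow(Add(Pow(r, 2), 8), -1)) = Mul(Add(-99, Mul(191, F)), Pow(Add(8, Pow(r, 2)), -1)) = Mul(Pow(Add(8, Pow(r, 2)), -1), Add(-99, Mul(191, F))))
Add(27188, Mul(-1, Function('Y')(O, -4))) = Add(27188, Mul(-1, Mul(Pow(Add(8, Pow(-4, 2)), -1), Add(-99, Mul(191, 161))))) = Add(27188, Mul(-1, Mul(Pow(Add(8, 16), -1), Add(-99, 30751)))) = Add(27188, Mul(-1, Mul(Pow(24, -1), 30652))) = Add(27188, Mul(-1, Mul(Rational(1, 24), 30652))) = Add(27188, Mul(-1, Rational(7663, 6))) = Add(27188, Rational(-7663, 6)) = Rational(155465, 6)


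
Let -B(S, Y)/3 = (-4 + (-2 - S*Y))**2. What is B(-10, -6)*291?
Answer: -3802788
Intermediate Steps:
B(S, Y) = -3*(-6 - S*Y)**2 (B(S, Y) = -3*(-4 + (-2 - S*Y))**2 = -3*(-6 - S*Y)**2)
B(-10, -6)*291 = -3*(6 - 10*(-6))**2*291 = -3*(6 + 60)**2*291 = -3*66**2*291 = -3*4356*291 = -13068*291 = -3802788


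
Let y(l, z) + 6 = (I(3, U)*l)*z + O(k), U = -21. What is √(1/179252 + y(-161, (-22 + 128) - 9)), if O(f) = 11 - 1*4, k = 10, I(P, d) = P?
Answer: I*√376337611145787/89626 ≈ 216.45*I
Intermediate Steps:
O(f) = 7 (O(f) = 11 - 4 = 7)
y(l, z) = 1 + 3*l*z (y(l, z) = -6 + ((3*l)*z + 7) = -6 + (3*l*z + 7) = -6 + (7 + 3*l*z) = 1 + 3*l*z)
√(1/179252 + y(-161, (-22 + 128) - 9)) = √(1/179252 + (1 + 3*(-161)*((-22 + 128) - 9))) = √(1/179252 + (1 + 3*(-161)*(106 - 9))) = √(1/179252 + (1 + 3*(-161)*97)) = √(1/179252 + (1 - 46851)) = √(1/179252 - 46850) = √(-8397956199/179252) = I*√376337611145787/89626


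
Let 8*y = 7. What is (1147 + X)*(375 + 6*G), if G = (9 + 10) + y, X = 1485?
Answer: 1300866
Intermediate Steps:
y = 7/8 (y = (⅛)*7 = 7/8 ≈ 0.87500)
G = 159/8 (G = (9 + 10) + 7/8 = 19 + 7/8 = 159/8 ≈ 19.875)
(1147 + X)*(375 + 6*G) = (1147 + 1485)*(375 + 6*(159/8)) = 2632*(375 + 477/4) = 2632*(1977/4) = 1300866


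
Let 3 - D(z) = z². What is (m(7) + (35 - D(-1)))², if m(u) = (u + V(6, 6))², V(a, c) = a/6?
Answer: 9409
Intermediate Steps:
V(a, c) = a/6 (V(a, c) = a*(⅙) = a/6)
D(z) = 3 - z²
m(u) = (1 + u)² (m(u) = (u + (⅙)*6)² = (u + 1)² = (1 + u)²)
(m(7) + (35 - D(-1)))² = ((1 + 7)² + (35 - (3 - 1*(-1)²)))² = (8² + (35 - (3 - 1*1)))² = (64 + (35 - (3 - 1)))² = (64 + (35 - 1*2))² = (64 + (35 - 2))² = (64 + 33)² = 97² = 9409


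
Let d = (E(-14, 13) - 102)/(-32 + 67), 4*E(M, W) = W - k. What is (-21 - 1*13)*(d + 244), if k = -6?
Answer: -574107/70 ≈ -8201.5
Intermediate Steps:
E(M, W) = 3/2 + W/4 (E(M, W) = (W - 1*(-6))/4 = (W + 6)/4 = (6 + W)/4 = 3/2 + W/4)
d = -389/140 (d = ((3/2 + (1/4)*13) - 102)/(-32 + 67) = ((3/2 + 13/4) - 102)/35 = (19/4 - 102)*(1/35) = -389/4*1/35 = -389/140 ≈ -2.7786)
(-21 - 1*13)*(d + 244) = (-21 - 1*13)*(-389/140 + 244) = (-21 - 13)*(33771/140) = -34*33771/140 = -574107/70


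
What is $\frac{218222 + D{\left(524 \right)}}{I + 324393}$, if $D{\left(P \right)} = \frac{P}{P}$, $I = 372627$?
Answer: $\frac{72741}{232340} \approx 0.31308$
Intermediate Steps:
$D{\left(P \right)} = 1$
$\frac{218222 + D{\left(524 \right)}}{I + 324393} = \frac{218222 + 1}{372627 + 324393} = \frac{218223}{697020} = 218223 \cdot \frac{1}{697020} = \frac{72741}{232340}$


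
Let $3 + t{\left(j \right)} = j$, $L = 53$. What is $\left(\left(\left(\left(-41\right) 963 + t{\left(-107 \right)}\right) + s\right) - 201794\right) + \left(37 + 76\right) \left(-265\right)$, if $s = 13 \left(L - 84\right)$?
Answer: $-271735$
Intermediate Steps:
$t{\left(j \right)} = -3 + j$
$s = -403$ ($s = 13 \left(53 - 84\right) = 13 \left(-31\right) = -403$)
$\left(\left(\left(\left(-41\right) 963 + t{\left(-107 \right)}\right) + s\right) - 201794\right) + \left(37 + 76\right) \left(-265\right) = \left(\left(\left(\left(-41\right) 963 - 110\right) - 403\right) - 201794\right) + \left(37 + 76\right) \left(-265\right) = \left(\left(\left(-39483 - 110\right) - 403\right) - 201794\right) + 113 \left(-265\right) = \left(\left(-39593 - 403\right) - 201794\right) - 29945 = \left(-39996 - 201794\right) - 29945 = -241790 - 29945 = -271735$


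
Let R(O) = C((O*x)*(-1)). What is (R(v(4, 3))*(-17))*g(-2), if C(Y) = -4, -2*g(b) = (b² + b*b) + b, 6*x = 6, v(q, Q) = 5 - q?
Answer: -204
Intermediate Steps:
x = 1 (x = (⅙)*6 = 1)
g(b) = -b² - b/2 (g(b) = -((b² + b*b) + b)/2 = -((b² + b²) + b)/2 = -(2*b² + b)/2 = -(b + 2*b²)/2 = -b² - b/2)
R(O) = -4
(R(v(4, 3))*(-17))*g(-2) = (-4*(-17))*(-1*(-2)*(½ - 2)) = 68*(-1*(-2)*(-3/2)) = 68*(-3) = -204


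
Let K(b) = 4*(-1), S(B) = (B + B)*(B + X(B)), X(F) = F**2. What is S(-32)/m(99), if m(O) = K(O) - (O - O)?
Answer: 15872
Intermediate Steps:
S(B) = 2*B*(B + B**2) (S(B) = (B + B)*(B + B**2) = (2*B)*(B + B**2) = 2*B*(B + B**2))
K(b) = -4
m(O) = -4 (m(O) = -4 - (O - O) = -4 - 1*0 = -4 + 0 = -4)
S(-32)/m(99) = (2*(-32)**2*(1 - 32))/(-4) = (2*1024*(-31))*(-1/4) = -63488*(-1/4) = 15872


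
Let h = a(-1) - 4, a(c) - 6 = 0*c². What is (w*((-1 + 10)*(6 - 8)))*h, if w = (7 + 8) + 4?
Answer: -684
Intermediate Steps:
w = 19 (w = 15 + 4 = 19)
a(c) = 6 (a(c) = 6 + 0*c² = 6 + 0 = 6)
h = 2 (h = 6 - 4 = 2)
(w*((-1 + 10)*(6 - 8)))*h = (19*((-1 + 10)*(6 - 8)))*2 = (19*(9*(-2)))*2 = (19*(-18))*2 = -342*2 = -684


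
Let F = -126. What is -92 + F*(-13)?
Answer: 1546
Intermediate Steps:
-92 + F*(-13) = -92 - 126*(-13) = -92 + 1638 = 1546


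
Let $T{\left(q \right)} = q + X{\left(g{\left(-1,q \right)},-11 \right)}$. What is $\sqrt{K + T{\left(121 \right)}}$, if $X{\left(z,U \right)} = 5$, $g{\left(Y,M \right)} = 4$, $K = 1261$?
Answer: $\sqrt{1387} \approx 37.242$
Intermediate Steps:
$T{\left(q \right)} = 5 + q$ ($T{\left(q \right)} = q + 5 = 5 + q$)
$\sqrt{K + T{\left(121 \right)}} = \sqrt{1261 + \left(5 + 121\right)} = \sqrt{1261 + 126} = \sqrt{1387}$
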